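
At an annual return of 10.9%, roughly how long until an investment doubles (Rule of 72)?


Formula: Years ≈ 72 / r
Substituting: Years ≈ 72 / 10.9
Years ≈ 6.6

6.6 years


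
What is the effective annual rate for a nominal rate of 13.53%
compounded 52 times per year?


Formula: EAR = (1 + r/m)^m - 1
Period rate: r/m = 0.1353 / 52 = 0.002602
Compounding: (1 + 0.002602)^52 = 1.144679
EAR = 1.144679 - 1 = 0.144679

0.144679


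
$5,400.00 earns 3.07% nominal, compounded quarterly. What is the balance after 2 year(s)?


Formula: FV = P * (1 + r/m)^(m*t)
Period rate: r/m = 0.0307 / 4 = 0.007675
Total periods: m*t = 4 * 2 = 8
Growth factor: (1 + 0.007675)^8 = 1.063075
FV = $5,400.00 * 1.063075 = $5,740.60

$5,740.60


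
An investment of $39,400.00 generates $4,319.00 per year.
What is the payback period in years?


Formula: Payback = investment / annual cash flow
Substituting: Payback = $39,400.00 / $4,319.00
Payback = 9.1225 years

9.1225 years


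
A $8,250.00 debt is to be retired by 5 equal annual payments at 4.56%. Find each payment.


Formula: PMT = PV * r / (1 - (1+r)^(-n))
Denominator: 1 - (1 + 0.0456)^(-5) = 0.199849
Numerator: $8,250.00 * 0.0456 = 376.2
PMT = 376.2 / 0.199849 = $1,882.42

$1,882.42


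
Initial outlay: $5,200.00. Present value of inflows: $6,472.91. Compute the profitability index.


Formula: PI = PV(cash flows) / initial investment
Substituting: PI = $6,472.91 / $5,200.00
PI = 1.2448

1.2448


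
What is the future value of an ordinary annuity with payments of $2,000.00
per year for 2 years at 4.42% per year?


Formula: FV = PMT * ((1+r)^n - 1) / r
Growth factor: (1 + 0.0442)^2 = 1.090354
Numerator: 1.090354 - 1 = 0.090354
FV = $2,000.00 * 0.090354 / 0.0442 = $4,088.40

$4,088.40


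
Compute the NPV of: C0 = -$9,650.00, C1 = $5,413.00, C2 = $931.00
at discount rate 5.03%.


Formula: NPV = C0 + C1/(1+r) + C2/(1+r)^2
Discount C1: $5,413.00 / (1 + 0.0503) = $5,153.77
Discount C2: $931.00 / (1 + 0.0503)^2 = $843.96
NPV = -$9,650.00 + $5,153.77 + $843.96 = -$3,652.27

-$3,652.27


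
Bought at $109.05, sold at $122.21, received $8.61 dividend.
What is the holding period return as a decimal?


Formula: HPR = (P1 - P0 + D) / P0
Gain: $122.21 - $109.05 + $8.61 = $21.77
HPR = $21.77 / $109.05 = 0.1996

0.1996


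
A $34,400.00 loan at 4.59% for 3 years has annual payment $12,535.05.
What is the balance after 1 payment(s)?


Formula: Balance = PV*(1+r)^k - PMT*((1+r)^k - 1)/r
Growth: (1 + 0.0459)^1 = 1.0459
Accumulated factor: ((1+r)^k - 1)/r = 1.0
Balance = $34,400.00 * 1.0459 - $12,535.05 * 1.0
Balance = $23,443.91

$23,443.91


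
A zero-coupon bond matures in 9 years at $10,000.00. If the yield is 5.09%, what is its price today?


Formula: Price = FV / (1 + r)^n
Substituting: Price = $10,000.00 / (1 + 0.0509)^9
Discount factor: (1.0509)^9 = 1.563337
Price = $10,000.00 / 1.563337 = $6,396.57

$6,396.57


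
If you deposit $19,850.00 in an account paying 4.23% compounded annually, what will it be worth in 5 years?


Formula: FV = P * (1 + r)^n
Substituting: FV = $19,850.00 * (1 + 0.0423)^5
Growth factor: (1.0423)^5 = 1.230166
FV = $19,850.00 * 1.230166 = $24,418.79

$24,418.79


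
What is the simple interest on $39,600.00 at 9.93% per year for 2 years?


Formula: I = P * r * t
Substituting: I = $39,600.00 * 0.0993 * 2
Step: I = $39,600.00 * 0.1986
I = $7,864.56

$7,864.56


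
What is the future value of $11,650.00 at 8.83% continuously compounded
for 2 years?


Formula: FV = P * e^(r*t)
Exponent: r*t = 0.0883 * 2 = 0.1766
e^(0.1766) = 1.193154
FV = $11,650.00 * 1.193154 = $13,900.24

$13,900.24


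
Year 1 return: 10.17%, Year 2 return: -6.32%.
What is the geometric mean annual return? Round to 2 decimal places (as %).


Formula: Geometric mean = ((1+r1)*(1+r2))^(1/2) - 1
Product: (1 + 0.1017) * (1 + -0.0632) = 1.1017 * 0.9368 = 1.032073
Square root: 1.032073^0.5 = 1.01591
Geometric mean = 1.01591 - 1 = 0.01591
As percentage: 1.59%

1.59%


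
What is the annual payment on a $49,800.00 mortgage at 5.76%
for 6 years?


Formula: PMT = PV * r / (1 - (1+r)^(-n))
Denominator: 1 - (1 + 0.0576)^(-6) = 0.285386
Numerator: $49,800.00 * 0.0576 = 2868.48
PMT = 2868.48 / 0.285386 = $10,051.22

$10,051.22


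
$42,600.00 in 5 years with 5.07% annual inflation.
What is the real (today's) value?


Formula: Real value = nominal / (1 + inflation)^years
Price level: (1 + 0.0507)^5 = 1.280542
Real value = $42,600.00 / 1.280542 = $33,267.18

$33,267.18


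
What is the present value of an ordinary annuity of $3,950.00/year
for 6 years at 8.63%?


Formula: PV = PMT * (1 - (1+r)^(-n)) / r
Discount factor: (1 + 0.0863)^(-6) = 0.608557
Bracket: 1 - 0.608557 = 0.391443
PV = $3,950.00 * 0.391443 / 0.0863 = $17,916.56

$17,916.56


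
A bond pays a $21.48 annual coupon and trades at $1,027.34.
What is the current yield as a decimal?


Formula: Current yield = annual coupon / price
Substituting: CY = $21.48 / $1,027.34
CY = 0.020908

0.020908


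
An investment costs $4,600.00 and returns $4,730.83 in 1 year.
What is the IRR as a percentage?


Formula: IRR = C1/C0 - 1
Substituting: IRR = $4,730.83 / $4,600.00 - 1
Ratio: 1.028441 - 1 = 0.028441
IRR = 2.8441%

2.8441%


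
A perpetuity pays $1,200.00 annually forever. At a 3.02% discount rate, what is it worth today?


Formula: PV = C / r
Substituting: PV = $1,200.00 / 0.0302
PV = $39,735.10

$39,735.10


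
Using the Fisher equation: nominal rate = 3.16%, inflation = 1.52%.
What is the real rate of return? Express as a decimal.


Formula: (1 + r_real) = (1 + r_nom) / (1 + inflation)
Substituting: (1 + r_real) = 1.0316 / 1.0152
(1 + r_real) = 1.016154
r_real = 1.016154 - 1 = 0.016154

0.016154


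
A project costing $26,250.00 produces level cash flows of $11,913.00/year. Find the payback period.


Formula: Payback = investment / annual cash flow
Substituting: Payback = $26,250.00 / $11,913.00
Payback = 2.2035 years

2.2035 years


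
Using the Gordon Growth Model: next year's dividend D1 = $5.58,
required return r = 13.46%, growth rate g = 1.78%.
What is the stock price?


Formula: P = D1 / (r - g)
Spread: r - g = 0.1346 - 0.0178 = 0.1168
Substituting: P = $5.58 / 0.1168
P = $47.77

$47.77


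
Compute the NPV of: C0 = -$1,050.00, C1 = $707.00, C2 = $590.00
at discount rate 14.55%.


Formula: NPV = C0 + C1/(1+r) + C2/(1+r)^2
Discount C1: $707.00 / (1 + 0.1455) = $617.20
Discount C2: $590.00 / (1 + 0.1455)^2 = $449.64
NPV = -$1,050.00 + $617.20 + $449.64 = $16.83

$16.83


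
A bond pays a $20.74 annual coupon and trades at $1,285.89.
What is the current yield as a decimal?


Formula: Current yield = annual coupon / price
Substituting: CY = $20.74 / $1,285.89
CY = 0.016129

0.016129


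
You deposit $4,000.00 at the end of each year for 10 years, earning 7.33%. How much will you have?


Formula: FV = PMT * ((1+r)^n - 1) / r
Growth factor: (1 + 0.0733)^10 = 2.028669
Numerator: 2.028669 - 1 = 1.028669
FV = $4,000.00 * 1.028669 / 0.0733 = $56,134.76

$56,134.76


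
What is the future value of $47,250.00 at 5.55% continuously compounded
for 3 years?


Formula: FV = P * e^(r*t)
Exponent: r*t = 0.0555 * 3 = 0.1665
e^(0.1665) = 1.181164
FV = $47,250.00 * 1.181164 = $55,809.98

$55,809.98


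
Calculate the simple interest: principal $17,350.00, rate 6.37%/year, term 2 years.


Formula: I = P * r * t
Substituting: I = $17,350.00 * 0.0637 * 2
Step: I = $17,350.00 * 0.1274
I = $2,210.39

$2,210.39


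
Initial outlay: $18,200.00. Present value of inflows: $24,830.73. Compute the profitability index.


Formula: PI = PV(cash flows) / initial investment
Substituting: PI = $24,830.73 / $18,200.00
PI = 1.3643

1.3643


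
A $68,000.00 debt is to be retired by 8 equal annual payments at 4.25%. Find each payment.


Formula: PMT = PV * r / (1 - (1+r)^(-n))
Denominator: 1 - (1 + 0.0425)^(-8) = 0.283211
Numerator: $68,000.00 * 0.0425 = 2890.0
PMT = 2890.0 / 0.283211 = $10,204.42

$10,204.42


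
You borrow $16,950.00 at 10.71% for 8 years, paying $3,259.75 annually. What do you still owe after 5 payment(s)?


Formula: Balance = PV*(1+r)^k - PMT*((1+r)^k - 1)/r
Growth: (1 + 0.1071)^5 = 1.663161
Accumulated factor: ((1+r)^k - 1)/r = 6.191978
Balance = $16,950.00 * 1.663161 - $3,259.75 * 6.191978
Balance = $8,006.28

$8,006.28


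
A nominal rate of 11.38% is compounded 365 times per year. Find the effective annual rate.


Formula: EAR = (1 + r/m)^m - 1
Period rate: r/m = 0.1138 / 365 = 0.000312
Compounding: (1 + 0.000312)^365 = 1.120508
EAR = 1.120508 - 1 = 0.120508

0.120508


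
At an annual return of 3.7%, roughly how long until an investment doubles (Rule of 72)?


Formula: Years ≈ 72 / r
Substituting: Years ≈ 72 / 3.7
Years ≈ 19.5

19.5 years


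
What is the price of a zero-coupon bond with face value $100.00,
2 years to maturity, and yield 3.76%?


Formula: Price = FV / (1 + r)^n
Substituting: Price = $100.00 / (1 + 0.0376)^2
Discount factor: (1.0376)^2 = 1.076614
Price = $100.00 / 1.076614 = $92.88

$92.88


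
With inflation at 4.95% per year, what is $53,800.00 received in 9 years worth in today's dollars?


Formula: Real value = nominal / (1 + inflation)^years
Price level: (1 + 0.0495)^9 = 1.544692
Real value = $53,800.00 / 1.544692 = $34,828.94

$34,828.94


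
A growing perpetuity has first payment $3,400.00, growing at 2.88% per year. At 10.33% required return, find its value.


Formula: PV = C / (r - g)
Spread: r - g = 0.1033 - 0.0288 = 0.0745
Substituting: PV = $3,400.00 / 0.0745
PV = $45,637.58

$45,637.58


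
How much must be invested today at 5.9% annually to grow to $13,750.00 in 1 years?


Formula: PV = FV / (1 + r)^n
Substituting: PV = $13,750.00 / (1 + 0.059)^1
Discount factor: (1.059)^1 = 1.059
PV = $13,750.00 / 1.059 = $12,983.95

$12,983.95


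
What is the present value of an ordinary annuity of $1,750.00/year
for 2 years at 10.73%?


Formula: PV = PMT * (1 - (1+r)^(-n)) / r
Discount factor: (1 + 0.1073)^(-2) = 0.815585
Bracket: 1 - 0.815585 = 0.184415
PV = $1,750.00 * 0.184415 / 0.1073 = $3,007.70

$3,007.70


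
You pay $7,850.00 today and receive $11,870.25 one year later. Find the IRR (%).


Formula: IRR = C1/C0 - 1
Substituting: IRR = $11,870.25 / $7,850.00 - 1
Ratio: 1.512134 - 1 = 0.512134
IRR = 51.2134%

51.2134%


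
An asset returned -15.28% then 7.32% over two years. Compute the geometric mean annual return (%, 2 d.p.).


Formula: Geometric mean = ((1+r1)*(1+r2))^(1/2) - 1
Product: (1 + -0.1528) * (1 + 0.0732) = 0.8472 * 1.0732 = 0.909215
Square root: 0.909215^0.5 = 0.953528
Geometric mean = 0.953528 - 1 = -0.046472
As percentage: -4.65%

-4.65%


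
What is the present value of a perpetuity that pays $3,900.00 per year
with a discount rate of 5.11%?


Formula: PV = C / r
Substituting: PV = $3,900.00 / 0.0511
PV = $76,320.94

$76,320.94


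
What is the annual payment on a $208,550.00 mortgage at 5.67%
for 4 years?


Formula: PMT = PV * r / (1 - (1+r)^(-n))
Denominator: 1 - (1 + 0.0567)^(-4) = 0.197965
Numerator: $208,550.00 * 0.0567 = 11824.785
PMT = 11824.785 / 0.197965 = $59,731.61

$59,731.61


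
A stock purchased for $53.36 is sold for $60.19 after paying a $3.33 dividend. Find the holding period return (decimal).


Formula: HPR = (P1 - P0 + D) / P0
Gain: $60.19 - $53.36 + $3.33 = $10.16
HPR = $10.16 / $53.36 = 0.1904

0.1904


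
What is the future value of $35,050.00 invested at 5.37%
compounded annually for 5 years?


Formula: FV = P * (1 + r)^n
Substituting: FV = $35,050.00 * (1 + 0.0537)^5
Growth factor: (1.0537)^5 = 1.298927
FV = $35,050.00 * 1.298927 = $45,527.41

$45,527.41


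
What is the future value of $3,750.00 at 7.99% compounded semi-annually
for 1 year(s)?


Formula: FV = P * (1 + r/m)^(m*t)
Period rate: r/m = 0.0799 / 2 = 0.03995
Total periods: m*t = 2 * 1 = 2
Growth factor: (1 + 0.03995)^2 = 1.081496
FV = $3,750.00 * 1.081496 = $4,055.61

$4,055.61


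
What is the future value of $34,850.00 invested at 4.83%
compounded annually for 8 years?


Formula: FV = P * (1 + r)^n
Substituting: FV = $34,850.00 * (1 + 0.0483)^8
Growth factor: (1.0483)^8 = 1.458427
FV = $34,850.00 * 1.458427 = $50,826.18

$50,826.18


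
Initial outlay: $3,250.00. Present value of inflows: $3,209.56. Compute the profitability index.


Formula: PI = PV(cash flows) / initial investment
Substituting: PI = $3,209.56 / $3,250.00
PI = 0.9876

0.9876


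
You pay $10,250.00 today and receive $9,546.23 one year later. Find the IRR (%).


Formula: IRR = C1/C0 - 1
Substituting: IRR = $9,546.23 / $10,250.00 - 1
Ratio: 0.93134 - 1 = -0.06866
IRR = -6.866%

-6.866%


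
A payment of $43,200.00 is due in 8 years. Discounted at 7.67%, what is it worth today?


Formula: PV = FV / (1 + r)^n
Substituting: PV = $43,200.00 / (1 + 0.0767)^8
Discount factor: (1.0767)^8 = 1.806166
PV = $43,200.00 / 1.806166 = $23,918.07

$23,918.07


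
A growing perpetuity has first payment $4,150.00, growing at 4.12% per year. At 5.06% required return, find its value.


Formula: PV = C / (r - g)
Spread: r - g = 0.0506 - 0.0412 = 0.0094
Substituting: PV = $4,150.00 / 0.0094
PV = $441,489.36

$441,489.36


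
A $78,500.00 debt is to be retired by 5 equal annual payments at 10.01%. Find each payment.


Formula: PMT = PV * r / (1 - (1+r)^(-n))
Denominator: 1 - (1 + 0.1001)^(-5) = 0.379361
Numerator: $78,500.00 * 0.1001 = 7857.85
PMT = 7857.85 / 0.379361 = $20,713.39

$20,713.39


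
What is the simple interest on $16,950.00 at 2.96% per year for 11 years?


Formula: I = P * r * t
Substituting: I = $16,950.00 * 0.0296 * 11
Step: I = $16,950.00 * 0.3256
I = $5,518.92

$5,518.92


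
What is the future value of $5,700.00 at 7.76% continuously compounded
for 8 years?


Formula: FV = P * e^(r*t)
Exponent: r*t = 0.0776 * 8 = 0.6208
e^(0.6208) = 1.860416
FV = $5,700.00 * 1.860416 = $10,604.37

$10,604.37


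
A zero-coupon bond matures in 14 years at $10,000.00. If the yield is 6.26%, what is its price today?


Formula: Price = FV / (1 + r)^n
Substituting: Price = $10,000.00 / (1 + 0.0626)^14
Discount factor: (1.0626)^14 = 2.339793
Price = $10,000.00 / 2.339793 = $4,273.88

$4,273.88


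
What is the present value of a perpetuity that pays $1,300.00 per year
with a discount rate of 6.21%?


Formula: PV = C / r
Substituting: PV = $1,300.00 / 0.0621
PV = $20,933.98

$20,933.98


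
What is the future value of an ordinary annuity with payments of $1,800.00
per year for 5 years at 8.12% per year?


Formula: FV = PMT * ((1+r)^n - 1) / r
Growth factor: (1 + 0.0812)^5 = 1.477509
Numerator: 1.477509 - 1 = 0.477509
FV = $1,800.00 * 0.477509 / 0.0812 = $10,585.18

$10,585.18


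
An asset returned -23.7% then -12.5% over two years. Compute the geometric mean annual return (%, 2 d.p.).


Formula: Geometric mean = ((1+r1)*(1+r2))^(1/2) - 1
Product: (1 + -0.237) * (1 + -0.125) = 0.763 * 0.875 = 0.667625
Square root: 0.667625^0.5 = 0.817083
Geometric mean = 0.817083 - 1 = -0.182917
As percentage: -18.29%

-18.29%


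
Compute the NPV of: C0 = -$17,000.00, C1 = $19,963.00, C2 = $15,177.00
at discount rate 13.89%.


Formula: NPV = C0 + C1/(1+r) + C2/(1+r)^2
Discount C1: $19,963.00 / (1 + 0.1389) = $17,528.32
Discount C2: $15,177.00 / (1 + 0.1389)^2 = $11,700.78
NPV = -$17,000.00 + $17,528.32 + $11,700.78 = $12,229.10

$12,229.10


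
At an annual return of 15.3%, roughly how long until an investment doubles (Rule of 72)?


Formula: Years ≈ 72 / r
Substituting: Years ≈ 72 / 15.3
Years ≈ 4.7

4.7 years


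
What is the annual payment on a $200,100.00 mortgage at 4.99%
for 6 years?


Formula: PMT = PV * r / (1 - (1+r)^(-n))
Denominator: 1 - (1 + 0.0499)^(-6) = 0.253358
Numerator: $200,100.00 * 0.0499 = 9984.99
PMT = 9984.99 / 0.253358 = $39,410.59

$39,410.59


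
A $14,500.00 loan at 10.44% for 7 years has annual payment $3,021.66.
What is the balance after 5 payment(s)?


Formula: Balance = PV*(1+r)^k - PMT*((1+r)^k - 1)/r
Growth: (1 + 0.1044)^5 = 1.642979
Accumulated factor: ((1+r)^k - 1)/r = 6.158802
Balance = $14,500.00 * 1.642979 - $3,021.66 * 6.158802
Balance = $5,213.39

$5,213.39


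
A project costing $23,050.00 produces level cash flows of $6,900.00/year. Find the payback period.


Formula: Payback = investment / annual cash flow
Substituting: Payback = $23,050.00 / $6,900.00
Payback = 3.3406 years

3.3406 years


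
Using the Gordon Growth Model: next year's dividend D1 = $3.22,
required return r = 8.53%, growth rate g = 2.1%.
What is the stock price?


Formula: P = D1 / (r - g)
Spread: r - g = 0.0853 - 0.021 = 0.0643
Substituting: P = $3.22 / 0.0643
P = $50.08

$50.08


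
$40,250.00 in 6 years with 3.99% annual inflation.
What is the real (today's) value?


Formula: Real value = nominal / (1 + inflation)^years
Price level: (1 + 0.0399)^6 = 1.264589
Real value = $40,250.00 / 1.264589 = $31,828.52

$31,828.52


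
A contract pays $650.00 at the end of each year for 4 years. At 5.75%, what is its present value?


Formula: PV = PMT * (1 - (1+r)^(-n)) / r
Discount factor: (1 + 0.0575)^(-4) = 0.799611
Bracket: 1 - 0.799611 = 0.200389
PV = $650.00 * 0.200389 / 0.0575 = $2,265.27

$2,265.27


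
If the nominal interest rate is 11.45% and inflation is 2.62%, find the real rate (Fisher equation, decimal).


Formula: (1 + r_real) = (1 + r_nom) / (1 + inflation)
Substituting: (1 + r_real) = 1.1145 / 1.0262
(1 + r_real) = 1.086046
r_real = 1.086046 - 1 = 0.086046

0.086046


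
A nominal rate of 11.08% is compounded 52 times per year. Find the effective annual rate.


Formula: EAR = (1 + r/m)^m - 1
Period rate: r/m = 0.1108 / 52 = 0.002131
Compounding: (1 + 0.002131)^52 = 1.11704
EAR = 1.11704 - 1 = 0.11704

0.11704


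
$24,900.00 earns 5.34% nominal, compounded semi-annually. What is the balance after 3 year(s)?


Formula: FV = P * (1 + r/m)^(m*t)
Period rate: r/m = 0.0534 / 2 = 0.0267
Total periods: m*t = 2 * 3 = 6
Growth factor: (1 + 0.0267)^6 = 1.171282
FV = $24,900.00 * 1.171282 = $29,164.92

$29,164.92


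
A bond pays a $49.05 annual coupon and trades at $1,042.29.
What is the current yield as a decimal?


Formula: Current yield = annual coupon / price
Substituting: CY = $49.05 / $1,042.29
CY = 0.04706

0.04706


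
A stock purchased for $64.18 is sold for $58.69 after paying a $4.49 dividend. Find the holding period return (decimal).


Formula: HPR = (P1 - P0 + D) / P0
Gain: $58.69 - $64.18 + $4.49 = -$1.00
HPR = -$1.00 / $64.18 = -0.0156

-0.0156


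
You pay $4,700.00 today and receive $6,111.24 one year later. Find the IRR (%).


Formula: IRR = C1/C0 - 1
Substituting: IRR = $6,111.24 / $4,700.00 - 1
Ratio: 1.300264 - 1 = 0.300264
IRR = 30.0264%

30.0264%


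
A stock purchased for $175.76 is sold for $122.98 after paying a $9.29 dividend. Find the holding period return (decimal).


Formula: HPR = (P1 - P0 + D) / P0
Gain: $122.98 - $175.76 + $9.29 = -$43.49
HPR = -$43.49 / $175.76 = -0.2474

-0.2474


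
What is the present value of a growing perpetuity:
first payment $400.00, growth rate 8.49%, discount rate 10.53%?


Formula: PV = C / (r - g)
Spread: r - g = 0.1053 - 0.0849 = 0.0204
Substituting: PV = $400.00 / 0.0204
PV = $19,607.84

$19,607.84


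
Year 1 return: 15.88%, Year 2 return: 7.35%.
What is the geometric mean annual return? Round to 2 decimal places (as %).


Formula: Geometric mean = ((1+r1)*(1+r2))^(1/2) - 1
Product: (1 + 0.1588) * (1 + 0.0735) = 1.1588 * 1.0735 = 1.243972
Square root: 1.243972^0.5 = 1.115335
Geometric mean = 1.115335 - 1 = 0.115335
As percentage: 11.53%

11.53%


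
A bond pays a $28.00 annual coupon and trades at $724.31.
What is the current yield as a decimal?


Formula: Current yield = annual coupon / price
Substituting: CY = $28.00 / $724.31
CY = 0.038657

0.038657


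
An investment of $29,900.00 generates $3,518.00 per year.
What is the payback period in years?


Formula: Payback = investment / annual cash flow
Substituting: Payback = $29,900.00 / $3,518.00
Payback = 8.4991 years

8.4991 years


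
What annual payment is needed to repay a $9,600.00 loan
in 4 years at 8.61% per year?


Formula: PMT = PV * r / (1 - (1+r)^(-n))
Denominator: 1 - (1 + 0.0861)^(-4) = 0.281345
Numerator: $9,600.00 * 0.0861 = 826.56
PMT = 826.56 / 0.281345 = $2,937.89

$2,937.89


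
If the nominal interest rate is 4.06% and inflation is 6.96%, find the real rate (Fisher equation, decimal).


Formula: (1 + r_real) = (1 + r_nom) / (1 + inflation)
Substituting: (1 + r_real) = 1.0406 / 1.0696
(1 + r_real) = 0.972887
r_real = 0.972887 - 1 = -0.027113

-0.027113


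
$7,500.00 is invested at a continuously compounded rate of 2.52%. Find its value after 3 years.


Formula: FV = P * e^(r*t)
Exponent: r*t = 0.0252 * 3 = 0.0756
e^(0.0756) = 1.078531
FV = $7,500.00 * 1.078531 = $8,088.98

$8,088.98


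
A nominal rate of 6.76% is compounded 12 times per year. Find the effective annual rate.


Formula: EAR = (1 + r/m)^m - 1
Period rate: r/m = 0.0676 / 12 = 0.005633
Compounding: (1 + 0.005633)^12 = 1.069734
EAR = 1.069734 - 1 = 0.069734

0.069734


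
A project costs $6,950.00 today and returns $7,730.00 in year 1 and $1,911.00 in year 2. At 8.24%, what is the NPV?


Formula: NPV = C0 + C1/(1+r) + C2/(1+r)^2
Discount C1: $7,730.00 / (1 + 0.0824) = $7,141.54
Discount C2: $1,911.00 / (1 + 0.0824)^2 = $1,631.12
NPV = -$6,950.00 + $7,141.54 + $1,631.12 = $1,822.65

$1,822.65


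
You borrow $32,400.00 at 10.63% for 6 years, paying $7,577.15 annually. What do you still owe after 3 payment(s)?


Formula: Balance = PV*(1+r)^k - PMT*((1+r)^k - 1)/r
Growth: (1 + 0.1063)^3 = 1.354
Accumulated factor: ((1+r)^k - 1)/r = 3.3302
Balance = $32,400.00 * 1.354 - $7,577.15 * 3.3302
Balance = $18,636.18

$18,636.18


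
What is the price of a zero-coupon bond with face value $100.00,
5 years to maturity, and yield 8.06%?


Formula: Price = FV / (1 + r)^n
Substituting: Price = $100.00 / (1 + 0.0806)^5
Discount factor: (1.0806)^5 = 1.473414
Price = $100.00 / 1.473414 = $67.87

$67.87


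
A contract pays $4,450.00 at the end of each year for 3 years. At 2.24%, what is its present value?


Formula: PV = PMT * (1 - (1+r)^(-n)) / r
Discount factor: (1 + 0.0224)^(-3) = 0.935702
Bracket: 1 - 0.935702 = 0.064298
PV = $4,450.00 * 0.064298 / 0.0224 = $12,773.52

$12,773.52


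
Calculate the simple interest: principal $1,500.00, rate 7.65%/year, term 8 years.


Formula: I = P * r * t
Substituting: I = $1,500.00 * 0.0765 * 8
Step: I = $1,500.00 * 0.612
I = $918.00

$918.00


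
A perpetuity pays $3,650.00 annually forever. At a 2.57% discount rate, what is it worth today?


Formula: PV = C / r
Substituting: PV = $3,650.00 / 0.0257
PV = $142,023.35

$142,023.35


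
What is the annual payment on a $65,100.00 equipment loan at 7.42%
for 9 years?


Formula: PMT = PV * r / (1 - (1+r)^(-n))
Denominator: 1 - (1 + 0.0742)^(-9) = 0.47491
Numerator: $65,100.00 * 0.0742 = 4830.42
PMT = 4830.42 / 0.47491 = $10,171.23

$10,171.23


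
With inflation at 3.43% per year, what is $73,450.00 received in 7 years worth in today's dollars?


Formula: Real value = nominal / (1 + inflation)^years
Price level: (1 + 0.0343)^7 = 1.266268
Real value = $73,450.00 / 1.266268 = $58,005.09

$58,005.09


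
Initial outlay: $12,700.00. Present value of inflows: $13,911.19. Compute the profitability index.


Formula: PI = PV(cash flows) / initial investment
Substituting: PI = $13,911.19 / $12,700.00
PI = 1.0954

1.0954


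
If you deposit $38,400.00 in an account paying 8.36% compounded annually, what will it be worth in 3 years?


Formula: FV = P * (1 + r)^n
Substituting: FV = $38,400.00 * (1 + 0.0836)^3
Growth factor: (1.0836)^3 = 1.272351
FV = $38,400.00 * 1.272351 = $48,858.28

$48,858.28


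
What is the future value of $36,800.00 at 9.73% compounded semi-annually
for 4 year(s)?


Formula: FV = P * (1 + r/m)^(m*t)
Period rate: r/m = 0.0973 / 2 = 0.04865
Total periods: m*t = 2 * 4 = 8
Growth factor: (1 + 0.04865)^8 = 1.462327
FV = $36,800.00 * 1.462327 = $53,813.63

$53,813.63


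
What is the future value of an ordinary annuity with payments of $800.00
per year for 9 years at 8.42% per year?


Formula: FV = PMT * ((1+r)^n - 1) / r
Growth factor: (1 + 0.0842)^9 = 2.070068
Numerator: 2.070068 - 1 = 1.070068
FV = $800.00 * 1.070068 / 0.0842 = $10,166.92

$10,166.92


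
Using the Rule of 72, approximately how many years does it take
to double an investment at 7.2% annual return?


Formula: Years ≈ 72 / r
Substituting: Years ≈ 72 / 7.2
Years ≈ 10.0

10.0 years


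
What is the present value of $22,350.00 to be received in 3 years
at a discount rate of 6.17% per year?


Formula: PV = FV / (1 + r)^n
Substituting: PV = $22,350.00 / (1 + 0.0617)^3
Discount factor: (1.0617)^3 = 1.196756
PV = $22,350.00 / 1.196756 = $18,675.49

$18,675.49


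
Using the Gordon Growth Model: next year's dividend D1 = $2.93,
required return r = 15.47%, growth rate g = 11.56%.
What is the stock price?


Formula: P = D1 / (r - g)
Spread: r - g = 0.1547 - 0.1156 = 0.0391
Substituting: P = $2.93 / 0.0391
P = $74.94

$74.94


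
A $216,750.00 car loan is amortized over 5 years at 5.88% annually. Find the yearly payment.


Formula: PMT = PV * r / (1 - (1+r)^(-n))
Denominator: 1 - (1 + 0.0588)^(-5) = 0.248498
Numerator: $216,750.00 * 0.0588 = 12744.9
PMT = 12744.9 / 0.248498 = $51,287.81

$51,287.81


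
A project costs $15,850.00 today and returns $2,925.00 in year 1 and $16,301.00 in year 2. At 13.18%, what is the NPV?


Formula: NPV = C0 + C1/(1+r) + C2/(1+r)^2
Discount C1: $2,925.00 / (1 + 0.1318) = $2,584.38
Discount C2: $16,301.00 / (1 + 0.1318)^2 = $12,725.50
NPV = -$15,850.00 + $2,584.38 + $12,725.50 = -$540.12

-$540.12


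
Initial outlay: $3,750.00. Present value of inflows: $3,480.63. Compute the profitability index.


Formula: PI = PV(cash flows) / initial investment
Substituting: PI = $3,480.63 / $3,750.00
PI = 0.9282

0.9282


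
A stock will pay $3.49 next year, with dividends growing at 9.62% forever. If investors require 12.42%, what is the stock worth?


Formula: P = D1 / (r - g)
Spread: r - g = 0.1242 - 0.0962 = 0.028
Substituting: P = $3.49 / 0.028
P = $124.64

$124.64


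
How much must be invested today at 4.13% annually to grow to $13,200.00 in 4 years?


Formula: PV = FV / (1 + r)^n
Substituting: PV = $13,200.00 / (1 + 0.0413)^4
Discount factor: (1.0413)^4 = 1.175719
PV = $13,200.00 / 1.175719 = $11,227.17

$11,227.17


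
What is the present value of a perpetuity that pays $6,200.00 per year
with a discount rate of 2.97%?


Formula: PV = C / r
Substituting: PV = $6,200.00 / 0.0297
PV = $208,754.21

$208,754.21


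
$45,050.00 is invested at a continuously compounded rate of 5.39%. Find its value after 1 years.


Formula: FV = P * e^(r*t)
Exponent: r*t = 0.0539 * 1 = 0.0539
e^(0.0539) = 1.055379
FV = $45,050.00 * 1.055379 = $47,544.83

$47,544.83


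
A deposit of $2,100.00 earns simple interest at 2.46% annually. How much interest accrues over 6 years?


Formula: I = P * r * t
Substituting: I = $2,100.00 * 0.0246 * 6
Step: I = $2,100.00 * 0.1476
I = $309.96

$309.96


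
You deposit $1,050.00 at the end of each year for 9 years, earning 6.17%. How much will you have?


Formula: FV = PMT * ((1+r)^n - 1) / r
Growth factor: (1 + 0.0617)^9 = 1.714022
Numerator: 1.714022 - 1 = 0.714022
FV = $1,050.00 * 0.714022 / 0.0617 = $12,151.10

$12,151.10


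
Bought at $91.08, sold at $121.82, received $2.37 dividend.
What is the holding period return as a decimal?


Formula: HPR = (P1 - P0 + D) / P0
Gain: $121.82 - $91.08 + $2.37 = $33.11
HPR = $33.11 / $91.08 = 0.3635

0.3635


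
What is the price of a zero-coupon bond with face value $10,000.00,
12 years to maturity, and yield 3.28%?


Formula: Price = FV / (1 + r)^n
Substituting: Price = $10,000.00 / (1 + 0.0328)^12
Discount factor: (1.0328)^12 = 1.472973
Price = $10,000.00 / 1.472973 = $6,788.99

$6,788.99


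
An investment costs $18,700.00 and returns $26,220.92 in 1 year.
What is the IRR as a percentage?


Formula: IRR = C1/C0 - 1
Substituting: IRR = $26,220.92 / $18,700.00 - 1
Ratio: 1.402188 - 1 = 0.402188
IRR = 40.2188%

40.2188%


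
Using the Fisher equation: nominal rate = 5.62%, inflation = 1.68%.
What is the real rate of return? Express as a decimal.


Formula: (1 + r_real) = (1 + r_nom) / (1 + inflation)
Substituting: (1 + r_real) = 1.0562 / 1.0168
(1 + r_real) = 1.038749
r_real = 1.038749 - 1 = 0.038749

0.038749


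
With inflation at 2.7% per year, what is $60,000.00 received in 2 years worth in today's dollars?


Formula: Real value = nominal / (1 + inflation)^years
Price level: (1 + 0.027)^2 = 1.054729
Real value = $60,000.00 / 1.054729 = $56,886.65

$56,886.65


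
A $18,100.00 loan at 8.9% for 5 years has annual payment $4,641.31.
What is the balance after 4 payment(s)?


Formula: Balance = PV*(1+r)^k - PMT*((1+r)^k - 1)/r
Growth: (1 + 0.089)^4 = 1.406409
Accumulated factor: ((1+r)^k - 1)/r = 4.566389
Balance = $18,100.00 * 1.406409 - $4,641.31 * 4.566389
Balance = $4,261.97

$4,261.97


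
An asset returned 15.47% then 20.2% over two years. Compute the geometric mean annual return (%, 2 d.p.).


Formula: Geometric mean = ((1+r1)*(1+r2))^(1/2) - 1
Product: (1 + 0.1547) * (1 + 0.202) = 1.1547 * 1.202 = 1.387949
Square root: 1.387949^0.5 = 1.178113
Geometric mean = 1.178113 - 1 = 0.178113
As percentage: 17.81%

17.81%


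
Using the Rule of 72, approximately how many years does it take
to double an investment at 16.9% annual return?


Formula: Years ≈ 72 / r
Substituting: Years ≈ 72 / 16.9
Years ≈ 4.3

4.3 years


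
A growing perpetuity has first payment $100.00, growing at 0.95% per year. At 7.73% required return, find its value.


Formula: PV = C / (r - g)
Spread: r - g = 0.0773 - 0.0095 = 0.0678
Substituting: PV = $100.00 / 0.0678
PV = $1,474.93

$1,474.93


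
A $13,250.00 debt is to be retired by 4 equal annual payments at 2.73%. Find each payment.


Formula: PMT = PV * r / (1 - (1+r)^(-n))
Denominator: 1 - (1 + 0.0273)^(-4) = 0.102135
Numerator: $13,250.00 * 0.0273 = 361.725
PMT = 361.725 / 0.102135 = $3,541.62

$3,541.62


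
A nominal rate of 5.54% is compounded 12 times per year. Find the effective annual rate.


Formula: EAR = (1 + r/m)^m - 1
Period rate: r/m = 0.0554 / 12 = 0.004617
Compounding: (1 + 0.004617)^12 = 1.056829
EAR = 1.056829 - 1 = 0.056829

0.056829


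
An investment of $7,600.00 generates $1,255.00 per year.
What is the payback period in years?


Formula: Payback = investment / annual cash flow
Substituting: Payback = $7,600.00 / $1,255.00
Payback = 6.0558 years

6.0558 years


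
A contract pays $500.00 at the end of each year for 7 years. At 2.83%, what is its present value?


Formula: PV = PMT * (1 - (1+r)^(-n)) / r
Discount factor: (1 + 0.0283)^(-7) = 0.822548
Bracket: 1 - 0.822548 = 0.177452
PV = $500.00 * 0.177452 / 0.0283 = $3,135.20

$3,135.20


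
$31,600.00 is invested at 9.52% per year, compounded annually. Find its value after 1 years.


Formula: FV = P * (1 + r)^n
Substituting: FV = $31,600.00 * (1 + 0.0952)^1
Growth factor: (1.0952)^1 = 1.0952
FV = $31,600.00 * 1.0952 = $34,608.32

$34,608.32


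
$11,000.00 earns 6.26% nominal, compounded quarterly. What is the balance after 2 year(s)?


Formula: FV = P * (1 + r/m)^(m*t)
Period rate: r/m = 0.0626 / 4 = 0.01565
Total periods: m*t = 4 * 2 = 8
Growth factor: (1 + 0.01565)^8 = 1.132277
FV = $11,000.00 * 1.132277 = $12,455.04

$12,455.04


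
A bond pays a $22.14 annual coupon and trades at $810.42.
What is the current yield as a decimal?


Formula: Current yield = annual coupon / price
Substituting: CY = $22.14 / $810.42
CY = 0.027319

0.027319


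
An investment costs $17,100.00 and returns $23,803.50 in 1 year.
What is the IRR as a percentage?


Formula: IRR = C1/C0 - 1
Substituting: IRR = $23,803.50 / $17,100.00 - 1
Ratio: 1.392018 - 1 = 0.392018
IRR = 39.2018%

39.2018%


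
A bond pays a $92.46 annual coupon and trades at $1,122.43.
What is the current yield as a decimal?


Formula: Current yield = annual coupon / price
Substituting: CY = $92.46 / $1,122.43
CY = 0.082375

0.082375


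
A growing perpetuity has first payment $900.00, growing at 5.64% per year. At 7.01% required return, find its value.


Formula: PV = C / (r - g)
Spread: r - g = 0.0701 - 0.0564 = 0.0137
Substituting: PV = $900.00 / 0.0137
PV = $65,693.43

$65,693.43


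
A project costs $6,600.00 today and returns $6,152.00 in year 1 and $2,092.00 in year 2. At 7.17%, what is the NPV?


Formula: NPV = C0 + C1/(1+r) + C2/(1+r)^2
Discount C1: $6,152.00 / (1 + 0.0717) = $5,740.41
Discount C2: $2,092.00 / (1 + 0.0717)^2 = $1,821.44
NPV = -$6,600.00 + $5,740.41 + $1,821.44 = $961.85

$961.85


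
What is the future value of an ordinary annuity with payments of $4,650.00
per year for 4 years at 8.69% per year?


Formula: FV = PMT * ((1+r)^n - 1) / r
Growth factor: (1 + 0.0869)^4 = 1.395592
Numerator: 1.395592 - 1 = 0.395592
FV = $4,650.00 * 0.395592 / 0.0869 = $21,168.02

$21,168.02


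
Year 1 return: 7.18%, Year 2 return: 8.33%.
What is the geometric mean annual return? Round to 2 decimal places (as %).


Formula: Geometric mean = ((1+r1)*(1+r2))^(1/2) - 1
Product: (1 + 0.0718) * (1 + 0.0833) = 1.0718 * 1.0833 = 1.161081
Square root: 1.161081^0.5 = 1.077535
Geometric mean = 1.077535 - 1 = 0.077535
As percentage: 7.75%

7.75%


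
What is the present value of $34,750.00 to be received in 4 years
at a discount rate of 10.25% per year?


Formula: PV = FV / (1 + r)^n
Substituting: PV = $34,750.00 / (1 + 0.1025)^4
Discount factor: (1.1025)^4 = 1.477455
PV = $34,750.00 / 1.477455 = $23,520.17

$23,520.17


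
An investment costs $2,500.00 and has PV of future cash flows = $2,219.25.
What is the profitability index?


Formula: PI = PV(cash flows) / initial investment
Substituting: PI = $2,219.25 / $2,500.00
PI = 0.8877

0.8877


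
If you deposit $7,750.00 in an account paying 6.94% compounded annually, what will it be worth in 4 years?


Formula: FV = P * (1 + r)^n
Substituting: FV = $7,750.00 * (1 + 0.0694)^4
Growth factor: (1.0694)^4 = 1.307858
FV = $7,750.00 * 1.307858 = $10,135.90

$10,135.90


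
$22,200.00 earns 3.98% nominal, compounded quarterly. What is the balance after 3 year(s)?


Formula: FV = P * (1 + r/m)^(m*t)
Period rate: r/m = 0.0398 / 4 = 0.00995
Total periods: m*t = 4 * 3 = 12
Growth factor: (1 + 0.00995)^12 = 1.126156
FV = $22,200.00 * 1.126156 = $25,000.66

$25,000.66


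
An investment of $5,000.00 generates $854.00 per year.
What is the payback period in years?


Formula: Payback = investment / annual cash flow
Substituting: Payback = $5,000.00 / $854.00
Payback = 5.8548 years

5.8548 years


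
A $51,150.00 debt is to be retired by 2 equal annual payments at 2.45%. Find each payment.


Formula: PMT = PV * r / (1 - (1+r)^(-n))
Denominator: 1 - (1 + 0.0245)^(-2) = 0.047256
Numerator: $51,150.00 * 0.0245 = 1253.175
PMT = 1253.175 / 0.047256 = $26,518.67

$26,518.67


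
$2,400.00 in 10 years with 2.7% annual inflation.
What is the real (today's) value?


Formula: Real value = nominal / (1 + inflation)^years
Price level: (1 + 0.027)^10 = 1.305282
Real value = $2,400.00 / 1.305282 = $1,838.68

$1,838.68


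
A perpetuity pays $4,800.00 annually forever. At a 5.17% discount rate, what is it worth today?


Formula: PV = C / r
Substituting: PV = $4,800.00 / 0.0517
PV = $92,843.33

$92,843.33


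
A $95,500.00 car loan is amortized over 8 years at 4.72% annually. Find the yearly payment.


Formula: PMT = PV * r / (1 - (1+r)^(-n))
Denominator: 1 - (1 + 0.0472)^(-8) = 0.308547
Numerator: $95,500.00 * 0.0472 = 4507.6
PMT = 4507.6 / 0.308547 = $14,609.14

$14,609.14


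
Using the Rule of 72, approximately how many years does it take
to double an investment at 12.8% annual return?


Formula: Years ≈ 72 / r
Substituting: Years ≈ 72 / 12.8
Years ≈ 5.6

5.6 years


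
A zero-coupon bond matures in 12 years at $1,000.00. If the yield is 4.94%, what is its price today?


Formula: Price = FV / (1 + r)^n
Substituting: Price = $1,000.00 / (1 + 0.0494)^12
Discount factor: (1.0494)^12 = 1.783581
Price = $1,000.00 / 1.783581 = $560.67

$560.67


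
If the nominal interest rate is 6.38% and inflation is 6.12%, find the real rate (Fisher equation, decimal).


Formula: (1 + r_real) = (1 + r_nom) / (1 + inflation)
Substituting: (1 + r_real) = 1.0638 / 1.0612
(1 + r_real) = 1.00245
r_real = 1.00245 - 1 = 0.00245

0.00245


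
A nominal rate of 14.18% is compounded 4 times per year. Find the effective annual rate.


Formula: EAR = (1 + r/m)^m - 1
Period rate: r/m = 0.1418 / 4 = 0.03545
Compounding: (1 + 0.03545)^4 = 1.14952
EAR = 1.14952 - 1 = 0.14952

0.14952


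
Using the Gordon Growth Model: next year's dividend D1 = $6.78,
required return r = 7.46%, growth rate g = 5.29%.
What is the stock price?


Formula: P = D1 / (r - g)
Spread: r - g = 0.0746 - 0.0529 = 0.0217
Substituting: P = $6.78 / 0.0217
P = $312.44

$312.44


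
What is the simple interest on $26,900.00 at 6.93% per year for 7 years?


Formula: I = P * r * t
Substituting: I = $26,900.00 * 0.0693 * 7
Step: I = $26,900.00 * 0.4851
I = $13,049.19

$13,049.19


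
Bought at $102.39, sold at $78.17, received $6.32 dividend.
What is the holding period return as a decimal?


Formula: HPR = (P1 - P0 + D) / P0
Gain: $78.17 - $102.39 + $6.32 = -$17.90
HPR = -$17.90 / $102.39 = -0.1748

-0.1748


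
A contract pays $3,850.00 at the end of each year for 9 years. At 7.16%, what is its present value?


Formula: PV = PMT * (1 - (1+r)^(-n)) / r
Discount factor: (1 + 0.0716)^(-9) = 0.536668
Bracket: 1 - 0.536668 = 0.463332
PV = $3,850.00 * 0.463332 / 0.0716 = $24,913.80

$24,913.80


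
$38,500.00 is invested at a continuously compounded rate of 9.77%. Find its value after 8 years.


Formula: FV = P * e^(r*t)
Exponent: r*t = 0.0977 * 8 = 0.7816
e^(0.7816) = 2.184965
FV = $38,500.00 * 2.184965 = $84,121.17

$84,121.17


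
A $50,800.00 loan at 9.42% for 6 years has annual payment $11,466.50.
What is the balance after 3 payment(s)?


Formula: Balance = PV*(1+r)^k - PMT*((1+r)^k - 1)/r
Growth: (1 + 0.0942)^3 = 1.310057
Accumulated factor: ((1+r)^k - 1)/r = 3.291474
Balance = $50,800.00 * 1.310057 - $11,466.50 * 3.291474
Balance = $28,809.20

$28,809.20


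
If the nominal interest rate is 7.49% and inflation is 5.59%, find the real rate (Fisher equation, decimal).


Formula: (1 + r_real) = (1 + r_nom) / (1 + inflation)
Substituting: (1 + r_real) = 1.0749 / 1.0559
(1 + r_real) = 1.017994
r_real = 1.017994 - 1 = 0.017994

0.017994


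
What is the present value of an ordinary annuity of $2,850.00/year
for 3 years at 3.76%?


Formula: PV = PMT * (1 - (1+r)^(-n)) / r
Discount factor: (1 + 0.0376)^(-3) = 0.895179
Bracket: 1 - 0.895179 = 0.104821
PV = $2,850.00 * 0.104821 / 0.0376 = $7,945.17

$7,945.17


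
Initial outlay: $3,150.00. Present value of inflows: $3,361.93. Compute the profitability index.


Formula: PI = PV(cash flows) / initial investment
Substituting: PI = $3,361.93 / $3,150.00
PI = 1.0673

1.0673


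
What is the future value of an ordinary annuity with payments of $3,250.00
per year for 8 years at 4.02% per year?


Formula: FV = PMT * ((1+r)^n - 1) / r
Growth factor: (1 + 0.0402)^8 = 1.370676
Numerator: 1.370676 - 1 = 0.370676
FV = $3,250.00 * 0.370676 / 0.0402 = $29,967.58

$29,967.58


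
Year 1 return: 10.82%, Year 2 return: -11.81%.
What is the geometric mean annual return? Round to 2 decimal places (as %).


Formula: Geometric mean = ((1+r1)*(1+r2))^(1/2) - 1
Product: (1 + 0.1082) * (1 + -0.1181) = 1.1082 * 0.8819 = 0.977322
Square root: 0.977322^0.5 = 0.988596
Geometric mean = 0.988596 - 1 = -0.011404
As percentage: -1.14%

-1.14%
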